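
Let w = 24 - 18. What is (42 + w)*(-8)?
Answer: -384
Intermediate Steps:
w = 6
(42 + w)*(-8) = (42 + 6)*(-8) = 48*(-8) = -384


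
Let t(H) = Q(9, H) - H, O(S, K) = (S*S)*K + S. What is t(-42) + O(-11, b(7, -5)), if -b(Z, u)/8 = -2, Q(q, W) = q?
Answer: 1976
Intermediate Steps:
b(Z, u) = 16 (b(Z, u) = -8*(-2) = 16)
O(S, K) = S + K*S² (O(S, K) = S²*K + S = K*S² + S = S + K*S²)
t(H) = 9 - H
t(-42) + O(-11, b(7, -5)) = (9 - 1*(-42)) - 11*(1 + 16*(-11)) = (9 + 42) - 11*(1 - 176) = 51 - 11*(-175) = 51 + 1925 = 1976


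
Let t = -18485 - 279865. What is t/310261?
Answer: -298350/310261 ≈ -0.96161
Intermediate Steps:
t = -298350
t/310261 = -298350/310261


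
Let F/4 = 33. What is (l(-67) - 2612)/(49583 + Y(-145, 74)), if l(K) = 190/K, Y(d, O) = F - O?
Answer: -58398/1108649 ≈ -0.052675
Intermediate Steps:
F = 132 (F = 4*33 = 132)
Y(d, O) = 132 - O
(l(-67) - 2612)/(49583 + Y(-145, 74)) = (190/(-67) - 2612)/(49583 + (132 - 1*74)) = (190*(-1/67) - 2612)/(49583 + (132 - 74)) = (-190/67 - 2612)/(49583 + 58) = -175194/67/49641 = -175194/67*1/49641 = -58398/1108649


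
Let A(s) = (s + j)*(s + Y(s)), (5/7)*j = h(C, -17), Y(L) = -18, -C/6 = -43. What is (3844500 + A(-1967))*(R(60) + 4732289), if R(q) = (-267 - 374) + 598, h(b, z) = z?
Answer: 36893716090548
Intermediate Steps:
C = 258 (C = -6*(-43) = 258)
j = -119/5 (j = (7/5)*(-17) = -119/5 ≈ -23.800)
R(q) = -43 (R(q) = -641 + 598 = -43)
A(s) = (-18 + s)*(-119/5 + s) (A(s) = (s - 119/5)*(s - 18) = (-119/5 + s)*(-18 + s) = (-18 + s)*(-119/5 + s))
(3844500 + A(-1967))*(R(60) + 4732289) = (3844500 + (2142/5 + (-1967)² - 209/5*(-1967)))*(-43 + 4732289) = (3844500 + (2142/5 + 3869089 + 411103/5))*4732246 = (3844500 + 3951738)*4732246 = 7796238*4732246 = 36893716090548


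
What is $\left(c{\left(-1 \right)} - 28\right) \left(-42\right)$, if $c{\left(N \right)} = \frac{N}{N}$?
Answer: $1134$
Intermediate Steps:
$c{\left(N \right)} = 1$
$\left(c{\left(-1 \right)} - 28\right) \left(-42\right) = \left(1 - 28\right) \left(-42\right) = \left(-27\right) \left(-42\right) = 1134$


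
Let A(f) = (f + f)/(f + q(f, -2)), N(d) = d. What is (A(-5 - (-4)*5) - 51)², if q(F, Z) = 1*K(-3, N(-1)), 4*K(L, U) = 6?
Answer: 292681/121 ≈ 2418.9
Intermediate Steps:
K(L, U) = 3/2 (K(L, U) = (¼)*6 = 3/2)
q(F, Z) = 3/2 (q(F, Z) = 1*(3/2) = 3/2)
A(f) = 2*f/(3/2 + f) (A(f) = (f + f)/(f + 3/2) = (2*f)/(3/2 + f) = 2*f/(3/2 + f))
(A(-5 - (-4)*5) - 51)² = (4*(-5 - (-4)*5)/(3 + 2*(-5 - (-4)*5)) - 51)² = (4*(-5 - 1*(-20))/(3 + 2*(-5 - 1*(-20))) - 51)² = (4*(-5 + 20)/(3 + 2*(-5 + 20)) - 51)² = (4*15/(3 + 2*15) - 51)² = (4*15/(3 + 30) - 51)² = (4*15/33 - 51)² = (4*15*(1/33) - 51)² = (20/11 - 51)² = (-541/11)² = 292681/121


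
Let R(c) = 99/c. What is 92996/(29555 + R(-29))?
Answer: 674221/214249 ≈ 3.1469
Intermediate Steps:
92996/(29555 + R(-29)) = 92996/(29555 + 99/(-29)) = 92996/(29555 + 99*(-1/29)) = 92996/(29555 - 99/29) = 92996/(856996/29) = 92996*(29/856996) = 674221/214249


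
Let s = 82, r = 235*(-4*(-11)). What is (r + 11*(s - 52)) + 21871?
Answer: 32541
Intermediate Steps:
r = 10340 (r = 235*44 = 10340)
(r + 11*(s - 52)) + 21871 = (10340 + 11*(82 - 52)) + 21871 = (10340 + 11*30) + 21871 = (10340 + 330) + 21871 = 10670 + 21871 = 32541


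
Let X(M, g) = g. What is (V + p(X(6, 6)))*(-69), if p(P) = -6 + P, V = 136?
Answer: -9384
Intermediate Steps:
(V + p(X(6, 6)))*(-69) = (136 + (-6 + 6))*(-69) = (136 + 0)*(-69) = 136*(-69) = -9384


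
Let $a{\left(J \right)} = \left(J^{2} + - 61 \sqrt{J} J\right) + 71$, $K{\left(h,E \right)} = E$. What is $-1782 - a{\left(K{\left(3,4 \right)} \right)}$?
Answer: $-1381$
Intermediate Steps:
$a{\left(J \right)} = 71 + J^{2} - 61 J^{\frac{3}{2}}$ ($a{\left(J \right)} = \left(J^{2} - 61 J^{\frac{3}{2}}\right) + 71 = 71 + J^{2} - 61 J^{\frac{3}{2}}$)
$-1782 - a{\left(K{\left(3,4 \right)} \right)} = -1782 - \left(71 + 4^{2} - 61 \cdot 4^{\frac{3}{2}}\right) = -1782 - \left(71 + 16 - 488\right) = -1782 - -401 = -1782 + 401 = -1381$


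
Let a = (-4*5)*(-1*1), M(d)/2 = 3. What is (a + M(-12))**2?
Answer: 676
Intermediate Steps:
M(d) = 6 (M(d) = 2*3 = 6)
a = 20 (a = -20*(-1) = 20)
(a + M(-12))**2 = (20 + 6)**2 = 26**2 = 676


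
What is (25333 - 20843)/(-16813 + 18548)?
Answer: 898/347 ≈ 2.5879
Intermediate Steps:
(25333 - 20843)/(-16813 + 18548) = 4490/1735 = 4490*(1/1735) = 898/347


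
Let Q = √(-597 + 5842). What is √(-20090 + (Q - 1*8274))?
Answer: √(-28364 + √5245) ≈ 168.2*I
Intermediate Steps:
Q = √5245 ≈ 72.422
√(-20090 + (Q - 1*8274)) = √(-20090 + (√5245 - 1*8274)) = √(-20090 + (√5245 - 8274)) = √(-20090 + (-8274 + √5245)) = √(-28364 + √5245)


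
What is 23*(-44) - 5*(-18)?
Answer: -922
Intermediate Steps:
23*(-44) - 5*(-18) = -1012 + 90 = -922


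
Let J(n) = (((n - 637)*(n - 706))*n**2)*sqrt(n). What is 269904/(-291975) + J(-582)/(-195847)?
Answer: -89968/97325 - 531821068128*I*sqrt(582)/195847 ≈ -0.92441 - 6.551e+7*I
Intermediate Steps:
J(n) = n**(5/2)*(-706 + n)*(-637 + n) (J(n) = (((-637 + n)*(-706 + n))*n**2)*sqrt(n) = (((-706 + n)*(-637 + n))*n**2)*sqrt(n) = (n**2*(-706 + n)*(-637 + n))*sqrt(n) = n**(5/2)*(-706 + n)*(-637 + n))
269904/(-291975) + J(-582)/(-195847) = 269904/(-291975) + ((-582)**(5/2)*(449722 + (-582)**2 - 1343*(-582)))/(-195847) = 269904*(-1/291975) + ((338724*I*sqrt(582))*(449722 + 338724 + 781626))*(-1/195847) = -89968/97325 + ((338724*I*sqrt(582))*1570072)*(-1/195847) = -89968/97325 + (531821068128*I*sqrt(582))*(-1/195847) = -89968/97325 - 531821068128*I*sqrt(582)/195847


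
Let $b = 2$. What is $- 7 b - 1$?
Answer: $-15$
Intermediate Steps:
$- 7 b - 1 = \left(-7\right) 2 - 1 = -14 - 1 = -15$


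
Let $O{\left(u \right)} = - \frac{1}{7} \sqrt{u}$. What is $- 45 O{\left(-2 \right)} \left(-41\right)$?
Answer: $- \frac{1845 i \sqrt{2}}{7} \approx - 372.75 i$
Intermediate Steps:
$O{\left(u \right)} = - \frac{\sqrt{u}}{7}$ ($O{\left(u \right)} = \left(-1\right) \frac{1}{7} \sqrt{u} = - \frac{\sqrt{u}}{7}$)
$- 45 O{\left(-2 \right)} \left(-41\right) = - 45 \left(- \frac{\sqrt{-2}}{7}\right) \left(-41\right) = - 45 \left(- \frac{i \sqrt{2}}{7}\right) \left(-41\right) = \frac{45 i \sqrt{2}}{7} \left(-41\right) = - \frac{1845 i \sqrt{2}}{7}$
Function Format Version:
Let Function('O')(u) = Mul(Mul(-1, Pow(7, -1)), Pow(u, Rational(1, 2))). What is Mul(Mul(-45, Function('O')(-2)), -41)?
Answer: Mul(Rational(-1845, 7), I, Pow(2, Rational(1, 2))) ≈ Mul(-372.75, I)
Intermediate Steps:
Function('O')(u) = Mul(Rational(-1, 7), Pow(u, Rational(1, 2))) (Function('O')(u) = Mul(Mul(-1, Rational(1, 7)), Pow(u, Rational(1, 2))) = Mul(Rational(-1, 7), Pow(u, Rational(1, 2))))
Mul(Mul(-45, Function('O')(-2)), -41) = Mul(Mul(-45, Mul(Rational(-1, 7), Pow(-2, Rational(1, 2)))), -41) = Mul(Mul(-45, Mul(Rational(-1, 7), Mul(I, Pow(2, Rational(1, 2))))), -41) = Mul(Mul(-45, Mul(Rational(-1, 7), I, Pow(2, Rational(1, 2)))), -41) = Mul(Mul(Rational(45, 7), I, Pow(2, Rational(1, 2))), -41) = Mul(Rational(-1845, 7), I, Pow(2, Rational(1, 2)))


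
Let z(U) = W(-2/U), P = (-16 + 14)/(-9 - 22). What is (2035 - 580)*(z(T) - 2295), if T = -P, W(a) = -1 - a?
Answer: -3385785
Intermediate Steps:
P = 2/31 (P = -2/(-31) = -2*(-1/31) = 2/31 ≈ 0.064516)
T = -2/31 (T = -1*2/31 = -2/31 ≈ -0.064516)
z(U) = -1 + 2/U (z(U) = -1 - (-2)/U = -1 + 2/U)
(2035 - 580)*(z(T) - 2295) = (2035 - 580)*((2 - 1*(-2/31))/(-2/31) - 2295) = 1455*(-31*(2 + 2/31)/2 - 2295) = 1455*(-31/2*64/31 - 2295) = 1455*(-32 - 2295) = 1455*(-2327) = -3385785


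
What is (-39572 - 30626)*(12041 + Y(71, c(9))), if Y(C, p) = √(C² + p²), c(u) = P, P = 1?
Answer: -845254118 - 70198*√5042 ≈ -8.5024e+8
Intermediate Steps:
c(u) = 1
(-39572 - 30626)*(12041 + Y(71, c(9))) = (-39572 - 30626)*(12041 + √(71² + 1²)) = -70198*(12041 + √(5041 + 1)) = -70198*(12041 + √5042) = -845254118 - 70198*√5042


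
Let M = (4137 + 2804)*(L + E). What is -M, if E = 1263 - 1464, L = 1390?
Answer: -8252849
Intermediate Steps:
E = -201
M = 8252849 (M = (4137 + 2804)*(1390 - 201) = 6941*1189 = 8252849)
-M = -1*8252849 = -8252849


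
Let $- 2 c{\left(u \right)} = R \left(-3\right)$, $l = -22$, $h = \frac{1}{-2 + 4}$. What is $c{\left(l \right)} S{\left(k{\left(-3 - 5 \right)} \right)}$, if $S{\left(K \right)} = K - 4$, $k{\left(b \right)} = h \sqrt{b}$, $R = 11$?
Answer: $-66 + \frac{33 i \sqrt{2}}{2} \approx -66.0 + 23.335 i$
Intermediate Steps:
$h = \frac{1}{2} \approx 0.5$
$k{\left(b \right)} = \frac{\sqrt{b}}{2}$
$c{\left(u \right)} = \frac{33}{2}$ ($c{\left(u \right)} = - \frac{11 \left(-3\right)}{2} = \left(- \frac{1}{2}\right) \left(-33\right) = \frac{33}{2}$)
$S{\left(K \right)} = -4 + K$
$c{\left(l \right)} S{\left(k{\left(-3 - 5 \right)} \right)} = \frac{33 \left(-4 + \frac{\sqrt{-3 - 5}}{2}\right)}{2} = \frac{33 \left(-4 + \frac{\sqrt{-8}}{2}\right)}{2} = \frac{33 \left(-4 + \frac{2 i \sqrt{2}}{2}\right)}{2} = \frac{33 \left(-4 + i \sqrt{2}\right)}{2} = -66 + \frac{33 i \sqrt{2}}{2}$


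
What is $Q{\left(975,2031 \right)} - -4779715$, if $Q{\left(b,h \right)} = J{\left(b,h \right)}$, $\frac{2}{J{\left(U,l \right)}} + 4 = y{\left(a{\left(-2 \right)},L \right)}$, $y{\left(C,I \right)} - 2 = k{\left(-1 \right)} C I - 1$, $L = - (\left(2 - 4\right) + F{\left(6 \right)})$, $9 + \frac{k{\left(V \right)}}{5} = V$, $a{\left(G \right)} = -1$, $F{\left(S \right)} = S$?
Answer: $\frac{970282143}{203} \approx 4.7797 \cdot 10^{6}$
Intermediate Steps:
$k{\left(V \right)} = -45 + 5 V$
$L = -4$ ($L = - (\left(2 - 4\right) + 6) = - (-2 + 6) = \left(-1\right) 4 = -4$)
$y{\left(C,I \right)} = 1 - 50 C I$ ($y{\left(C,I \right)} = 2 + \left(\left(-45 + 5 \left(-1\right)\right) C I - 1\right) = 2 + \left(\left(-45 - 5\right) C I - 1\right) = 2 + \left(- 50 C I - 1\right) = 2 - \left(1 + 50 C I\right) = 1 - 50 C I$)
$J{\left(U,l \right)} = - \frac{2}{203}$ ($J{\left(U,l \right)} = \frac{2}{-4 + \left(1 - \left(-50\right) \left(-4\right)\right)} = \frac{2}{-4 + \left(1 - 200\right)} = \frac{2}{-4 - 199} = \frac{2}{-203} = 2 \left(- \frac{1}{203}\right) = - \frac{2}{203}$)
$Q{\left(b,h \right)} = - \frac{2}{203}$
$Q{\left(975,2031 \right)} - -4779715 = - \frac{2}{203} - -4779715 = - \frac{2}{203} + 4779715 = \frac{970282143}{203}$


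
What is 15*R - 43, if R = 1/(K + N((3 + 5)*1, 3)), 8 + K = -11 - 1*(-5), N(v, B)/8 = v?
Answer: -427/10 ≈ -42.700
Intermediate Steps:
N(v, B) = 8*v
K = -14 (K = -8 + (-11 - 1*(-5)) = -8 + (-11 + 5) = -8 - 6 = -14)
R = 1/50 (R = 1/(-14 + 8*((3 + 5)*1)) = 1/(-14 + 8*(8*1)) = 1/(-14 + 8*8) = 1/(-14 + 64) = 1/50 ≈ 0.020000)
15*R - 43 = 15*(1/50) - 43 = 3/10 - 43 = -427/10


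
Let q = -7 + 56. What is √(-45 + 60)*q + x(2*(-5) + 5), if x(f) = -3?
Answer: -3 + 49*√15 ≈ 186.78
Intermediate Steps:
q = 49
√(-45 + 60)*q + x(2*(-5) + 5) = √(-45 + 60)*49 - 3 = √15*49 - 3 = 49*√15 - 3 = -3 + 49*√15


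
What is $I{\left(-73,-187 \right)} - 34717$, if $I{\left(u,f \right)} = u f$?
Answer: $-21066$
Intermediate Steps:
$I{\left(u,f \right)} = f u$
$I{\left(-73,-187 \right)} - 34717 = \left(-187\right) \left(-73\right) - 34717 = 13651 - 34717 = -21066$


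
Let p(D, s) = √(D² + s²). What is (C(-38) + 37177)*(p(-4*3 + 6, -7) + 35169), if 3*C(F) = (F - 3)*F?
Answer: 1325742347 + 113089*√85/3 ≈ 1.3261e+9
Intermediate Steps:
C(F) = F*(-3 + F)/3 (C(F) = ((F - 3)*F)/3 = ((-3 + F)*F)/3 = (F*(-3 + F))/3 = F*(-3 + F)/3)
(C(-38) + 37177)*(p(-4*3 + 6, -7) + 35169) = ((⅓)*(-38)*(-3 - 38) + 37177)*(√((-4*3 + 6)² + (-7)²) + 35169) = ((⅓)*(-38)*(-41) + 37177)*(√((-12 + 6)² + 49) + 35169) = (1558/3 + 37177)*(√((-6)² + 49) + 35169) = 113089*(√(36 + 49) + 35169)/3 = 113089*(√85 + 35169)/3 = 113089*(35169 + √85)/3 = 1325742347 + 113089*√85/3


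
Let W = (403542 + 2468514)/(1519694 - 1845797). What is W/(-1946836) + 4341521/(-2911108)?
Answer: -229690749653662185/154014366652739972 ≈ -1.4914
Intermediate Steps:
W = -957352/108701 (W = 2872056/(-326103) = 2872056*(-1/326103) = -957352/108701 ≈ -8.8072)
W/(-1946836) + 4341521/(-2911108) = -957352/108701/(-1946836) + 4341521/(-2911108) = -957352/108701*(-1/1946836) + 4341521*(-1/2911108) = 239338/52905755009 - 4341521/2911108 = -229690749653662185/154014366652739972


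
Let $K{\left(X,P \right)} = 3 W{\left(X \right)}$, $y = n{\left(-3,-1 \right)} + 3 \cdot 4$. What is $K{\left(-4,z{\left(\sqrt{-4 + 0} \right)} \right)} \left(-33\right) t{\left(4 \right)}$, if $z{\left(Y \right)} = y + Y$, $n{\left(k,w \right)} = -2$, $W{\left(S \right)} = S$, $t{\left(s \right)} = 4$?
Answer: $1584$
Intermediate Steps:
$y = 10$ ($y = -2 + 3 \cdot 4 = -2 + 12 = 10$)
$z{\left(Y \right)} = 10 + Y$
$K{\left(X,P \right)} = 3 X$
$K{\left(-4,z{\left(\sqrt{-4 + 0} \right)} \right)} \left(-33\right) t{\left(4 \right)} = 3 \left(-4\right) \left(-33\right) 4 = \left(-12\right) \left(-33\right) 4 = 396 \cdot 4 = 1584$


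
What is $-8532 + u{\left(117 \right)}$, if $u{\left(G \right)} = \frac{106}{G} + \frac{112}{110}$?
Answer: $- \frac{54891038}{6435} \approx -8530.1$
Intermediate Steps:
$u{\left(G \right)} = \frac{56}{55} + \frac{106}{G}$ ($u{\left(G \right)} = \frac{106}{G} + 112 \cdot \frac{1}{110} = \frac{106}{G} + \frac{56}{55} = \frac{56}{55} + \frac{106}{G}$)
$-8532 + u{\left(117 \right)} = -8532 + \left(\frac{56}{55} + \frac{106}{117}\right) = -8532 + \frac{12382}{6435} = - \frac{54891038}{6435}$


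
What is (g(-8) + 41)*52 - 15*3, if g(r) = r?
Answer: 1671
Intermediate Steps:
(g(-8) + 41)*52 - 15*3 = (-8 + 41)*52 - 15*3 = 33*52 - 45 = 1716 - 45 = 1671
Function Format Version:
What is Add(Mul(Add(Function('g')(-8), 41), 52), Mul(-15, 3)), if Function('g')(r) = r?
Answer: 1671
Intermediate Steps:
Add(Mul(Add(Function('g')(-8), 41), 52), Mul(-15, 3)) = Add(Mul(Add(-8, 41), 52), Mul(-15, 3)) = Add(Mul(33, 52), -45) = Add(1716, -45) = 1671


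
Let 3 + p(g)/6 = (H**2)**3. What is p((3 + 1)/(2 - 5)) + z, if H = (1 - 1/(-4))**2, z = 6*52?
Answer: 3198672627/8388608 ≈ 381.31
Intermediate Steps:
z = 312
H = 25/16 (H = (1 - 1*(-1/4))**2 = (1 + 1/4)**2 = (5/4)**2 = 25/16 ≈ 1.5625)
p(g) = 581426931/8388608 (p(g) = -18 + 6*((25/16)**2)**3 = -18 + 6*(625/256)**3 = -18 + 6*(244140625/16777216) = -18 + 732421875/8388608 = 581426931/8388608)
p((3 + 1)/(2 - 5)) + z = 581426931/8388608 + 312 = 3198672627/8388608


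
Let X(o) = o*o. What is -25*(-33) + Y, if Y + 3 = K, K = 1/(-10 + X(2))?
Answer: 4931/6 ≈ 821.83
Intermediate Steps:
X(o) = o**2
K = -1/6 (K = 1/(-10 + 2**2) = 1/(-10 + 4) = 1/(-6) = -1/6 ≈ -0.16667)
Y = -19/6 (Y = -3 - 1/6 = -19/6 ≈ -3.1667)
-25*(-33) + Y = -25*(-33) - 19/6 = 825 - 19/6 = 4931/6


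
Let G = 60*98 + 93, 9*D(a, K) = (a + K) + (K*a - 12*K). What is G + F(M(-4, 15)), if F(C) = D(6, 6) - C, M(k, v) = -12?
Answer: 17947/3 ≈ 5982.3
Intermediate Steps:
D(a, K) = -11*K/9 + a/9 + K*a/9 (D(a, K) = ((a + K) + (K*a - 12*K))/9 = ((K + a) + (-12*K + K*a))/9 = (a - 11*K + K*a)/9 = -11*K/9 + a/9 + K*a/9)
F(C) = -8/3 - C (F(C) = (-11/9*6 + (⅑)*6 + (⅑)*6*6) - C = (-22/3 + ⅔ + 4) - C = -8/3 - C)
G = 5973 (G = 5880 + 93 = 5973)
G + F(M(-4, 15)) = 5973 + (-8/3 - 1*(-12)) = 5973 + (-8/3 + 12) = 5973 + 28/3 = 17947/3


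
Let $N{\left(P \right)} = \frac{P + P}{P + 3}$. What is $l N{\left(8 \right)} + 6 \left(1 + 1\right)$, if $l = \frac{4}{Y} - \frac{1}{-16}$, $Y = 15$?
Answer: $\frac{2059}{165} \approx 12.479$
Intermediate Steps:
$N{\left(P \right)} = \frac{2 P}{3 + P}$
$l = \frac{79}{240}$ ($l = \frac{4}{15} - \frac{1}{-16} = 4 \cdot \frac{1}{15} - - \frac{1}{16} = \frac{4}{15} + \frac{1}{16} = \frac{79}{240} \approx 0.32917$)
$l N{\left(8 \right)} + 6 \left(1 + 1\right) = \frac{79 \cdot 2 \cdot 8 \frac{1}{3 + 8}}{240} + 6 \left(1 + 1\right) = \frac{79 \cdot 2 \cdot 8 \cdot \frac{1}{11}}{240} + 6 \cdot 2 = \frac{79 \cdot 2 \cdot 8 \cdot \frac{1}{11}}{240} + 12 = \frac{79}{240} \cdot \frac{16}{11} + 12 = \frac{79}{165} + 12 = \frac{2059}{165}$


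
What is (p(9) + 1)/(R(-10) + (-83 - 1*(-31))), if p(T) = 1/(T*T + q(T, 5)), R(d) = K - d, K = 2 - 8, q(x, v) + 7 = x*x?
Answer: -13/620 ≈ -0.020968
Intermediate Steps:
q(x, v) = -7 + x² (q(x, v) = -7 + x*x = -7 + x²)
K = -6
R(d) = -6 - d
p(T) = 1/(-7 + 2*T²) (p(T) = 1/(T*T + (-7 + T²)) = 1/(T² + (-7 + T²)) = 1/(-7 + 2*T²))
(p(9) + 1)/(R(-10) + (-83 - 1*(-31))) = (1/(-7 + 2*9²) + 1)/((-6 - 1*(-10)) + (-83 - 1*(-31))) = (1/(-7 + 2*81) + 1)/((-6 + 10) + (-83 + 31)) = (1/(-7 + 162) + 1)/(4 - 52) = (1/155 + 1)/(-48) = (1/155 + 1)*(-1/48) = (156/155)*(-1/48) = -13/620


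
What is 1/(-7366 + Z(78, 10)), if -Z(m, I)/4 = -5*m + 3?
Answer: -1/5818 ≈ -0.00017188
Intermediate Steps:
Z(m, I) = -12 + 20*m (Z(m, I) = -4*(-5*m + 3) = -4*(3 - 5*m) = -12 + 20*m)
1/(-7366 + Z(78, 10)) = 1/(-7366 + (-12 + 20*78)) = 1/(-7366 + (-12 + 1560)) = 1/(-7366 + 1548) = 1/(-5818) = -1/5818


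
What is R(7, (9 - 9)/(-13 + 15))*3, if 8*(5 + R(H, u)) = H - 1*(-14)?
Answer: -57/8 ≈ -7.1250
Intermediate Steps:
R(H, u) = -13/4 + H/8 (R(H, u) = -5 + (H - 1*(-14))/8 = -5 + (H + 14)/8 = -5 + (14 + H)/8 = -5 + (7/4 + H/8) = -13/4 + H/8)
R(7, (9 - 9)/(-13 + 15))*3 = (-13/4 + (⅛)*7)*3 = (-13/4 + 7/8)*3 = -19/8*3 = -57/8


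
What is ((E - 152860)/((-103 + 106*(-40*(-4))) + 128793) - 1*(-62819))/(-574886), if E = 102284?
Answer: -4574768387/41866072950 ≈ -0.10927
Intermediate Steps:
((E - 152860)/((-103 + 106*(-40*(-4))) + 128793) - 1*(-62819))/(-574886) = ((102284 - 152860)/((-103 + 106*(-40*(-4))) + 128793) - 1*(-62819))/(-574886) = (-50576/((-103 + 106*160) + 128793) + 62819)*(-1/574886) = (-50576/((-103 + 16960) + 128793) + 62819)*(-1/574886) = (-50576/(16857 + 128793) + 62819)*(-1/574886) = (-50576/145650 + 62819)*(-1/574886) = (-50576*1/145650 + 62819)*(-1/574886) = (-25288/72825 + 62819)*(-1/574886) = (4574768387/72825)*(-1/574886) = -4574768387/41866072950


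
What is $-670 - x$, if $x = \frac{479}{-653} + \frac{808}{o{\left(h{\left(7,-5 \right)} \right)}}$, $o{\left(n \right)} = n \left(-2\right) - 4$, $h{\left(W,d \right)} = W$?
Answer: $- \frac{3669467}{5877} \approx -624.38$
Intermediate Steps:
$o{\left(n \right)} = -4 - 2 n$ ($o{\left(n \right)} = - 2 n - 4 = -4 - 2 n$)
$x = - \frac{268123}{5877}$ ($x = \frac{479}{-653} + \frac{808}{-4 - 14} = 479 \left(- \frac{1}{653}\right) + \frac{808}{-4 - 14} = - \frac{479}{653} + \frac{808}{-18} = - \frac{479}{653} + 808 \left(- \frac{1}{18}\right) = - \frac{479}{653} - \frac{404}{9} = - \frac{268123}{5877} \approx -45.622$)
$-670 - x = -670 - - \frac{268123}{5877} = -670 + \frac{268123}{5877} = - \frac{3669467}{5877}$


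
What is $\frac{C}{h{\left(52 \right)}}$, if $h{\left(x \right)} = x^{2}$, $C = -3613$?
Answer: $- \frac{3613}{2704} \approx -1.3362$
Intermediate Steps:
$\frac{C}{h{\left(52 \right)}} = - \frac{3613}{52^{2}} = - \frac{3613}{2704}$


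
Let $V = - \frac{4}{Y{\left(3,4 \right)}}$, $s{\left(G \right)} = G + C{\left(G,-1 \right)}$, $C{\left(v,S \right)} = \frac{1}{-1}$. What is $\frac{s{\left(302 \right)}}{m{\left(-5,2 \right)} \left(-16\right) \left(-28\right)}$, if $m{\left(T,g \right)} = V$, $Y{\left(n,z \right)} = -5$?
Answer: $\frac{215}{256} \approx 0.83984$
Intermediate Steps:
$C{\left(v,S \right)} = -1$
$s{\left(G \right)} = -1 + G$ ($s{\left(G \right)} = G - 1 = -1 + G$)
$V = \frac{4}{5}$ ($V = - \frac{4}{-5} = \left(-4\right) \left(- \frac{1}{5}\right) = \frac{4}{5} \approx 0.8$)
$m{\left(T,g \right)} = \frac{4}{5}$
$\frac{s{\left(302 \right)}}{m{\left(-5,2 \right)} \left(-16\right) \left(-28\right)} = \frac{-1 + 302}{\frac{4}{5} \left(-16\right) \left(-28\right)} = \frac{301}{\left(- \frac{64}{5}\right) \left(-28\right)} = \frac{301}{\frac{1792}{5}} = 301 \cdot \frac{5}{1792} = \frac{215}{256}$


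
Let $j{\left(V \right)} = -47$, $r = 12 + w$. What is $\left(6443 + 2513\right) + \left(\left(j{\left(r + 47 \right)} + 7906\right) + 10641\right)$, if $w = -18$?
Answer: $27456$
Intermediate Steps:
$r = -6$ ($r = 12 - 18 = -6$)
$\left(6443 + 2513\right) + \left(\left(j{\left(r + 47 \right)} + 7906\right) + 10641\right) = \left(6443 + 2513\right) + \left(\left(-47 + 7906\right) + 10641\right) = 8956 + \left(7859 + 10641\right) = 8956 + 18500 = 27456$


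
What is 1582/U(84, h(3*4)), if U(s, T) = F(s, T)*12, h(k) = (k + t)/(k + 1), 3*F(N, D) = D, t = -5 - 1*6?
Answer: 10283/2 ≈ 5141.5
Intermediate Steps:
t = -11 (t = -5 - 6 = -11)
F(N, D) = D/3
h(k) = (-11 + k)/(1 + k) (h(k) = (k - 11)/(k + 1) = (-11 + k)/(1 + k))
U(s, T) = 4*T (U(s, T) = (T/3)*12 = 4*T)
1582/U(84, h(3*4)) = 1582/((4*((-11 + 3*4)/(1 + 3*4)))) = 1582/((4*((-11 + 12)/(1 + 12)))) = 1582/((4*(1/13))) = 1582/(4/13) = 1582*(13/4) = 10283/2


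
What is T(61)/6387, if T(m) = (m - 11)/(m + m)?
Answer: 25/389607 ≈ 6.4167e-5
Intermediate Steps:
T(m) = (-11 + m)/(2*m) (T(m) = (-11 + m)/((2*m)) = (-11 + m)*(1/(2*m)) = (-11 + m)/(2*m))
T(61)/6387 = ((1/2)*(-11 + 61)/61)/6387 = ((1/2)*(1/61)*50)*(1/6387) = (25/61)*(1/6387) = 25/389607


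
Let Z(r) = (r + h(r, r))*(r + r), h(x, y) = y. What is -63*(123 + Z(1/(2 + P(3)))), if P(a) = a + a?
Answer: -124047/16 ≈ -7752.9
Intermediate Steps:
P(a) = 2*a
Z(r) = 4*r² (Z(r) = (r + r)*(r + r) = (2*r)*(2*r) = 4*r²)
-63*(123 + Z(1/(2 + P(3)))) = -63*(123 + 4*(1/(2 + 2*3))²) = -63*(123 + 4*(1/(2 + 6))²) = -63*(123 + 4*(1/8)²) = -63*(123 + 4*(⅛)²) = -63*(123 + 4*(1/64)) = -63*(123 + 1/16) = -63*1969/16 = -124047/16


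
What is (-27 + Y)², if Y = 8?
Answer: 361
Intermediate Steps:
(-27 + Y)² = (-27 + 8)² = (-19)² = 361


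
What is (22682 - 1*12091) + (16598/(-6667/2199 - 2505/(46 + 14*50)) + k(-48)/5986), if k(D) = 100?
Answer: 250776278194745/31372856461 ≈ 7993.4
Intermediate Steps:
(22682 - 1*12091) + (16598/(-6667/2199 - 2505/(46 + 14*50)) + k(-48)/5986) = (22682 - 1*12091) + (16598/(-6667/2199 - 2505/(46 + 14*50)) + 100/5986) = (22682 - 12091) + (16598/(-6667*1/2199 - 2505/(46 + 700)) + 100*(1/5986)) = 10591 + (16598/(-6667/2199 - 2505/746) + 50/2993) = 10591 + (16598/(-10482077/1640454) + 50/2993) = 10591 + (16598*(-1640454/10482077) + 50/2993) = 10591 + (-27228255492/10482077 + 50/2993) = 10591 - 81493644583706/31372856461 = 250776278194745/31372856461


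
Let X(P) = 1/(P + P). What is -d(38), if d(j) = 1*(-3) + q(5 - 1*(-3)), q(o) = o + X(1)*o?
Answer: -9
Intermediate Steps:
X(P) = 1/(2*P)
q(o) = 3*o/2 (q(o) = o + ((½)/1)*o = o + ((½)*1)*o = o + o/2 = 3*o/2)
d(j) = 9 (d(j) = 1*(-3) + 3*(5 - 1*(-3))/2 = -3 + 3*(5 + 3)/2 = -3 + (3/2)*8 = -3 + 12 = 9)
-d(38) = -1*9 = -9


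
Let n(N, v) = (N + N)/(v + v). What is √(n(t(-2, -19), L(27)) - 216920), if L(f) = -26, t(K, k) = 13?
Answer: I*√867682/2 ≈ 465.75*I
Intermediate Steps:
n(N, v) = N/v (n(N, v) = (2*N)/((2*v)) = (2*N)*(1/(2*v)) = N/v)
√(n(t(-2, -19), L(27)) - 216920) = √(13/(-26) - 216920) = √(13*(-1/26) - 216920) = √(-½ - 216920) = √(-433841/2) = I*√867682/2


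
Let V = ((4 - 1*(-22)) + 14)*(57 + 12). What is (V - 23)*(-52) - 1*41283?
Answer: -183607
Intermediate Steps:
V = 2760 (V = ((4 + 22) + 14)*69 = (26 + 14)*69 = 40*69 = 2760)
(V - 23)*(-52) - 1*41283 = (2760 - 23)*(-52) - 1*41283 = 2737*(-52) - 41283 = -142324 - 41283 = -183607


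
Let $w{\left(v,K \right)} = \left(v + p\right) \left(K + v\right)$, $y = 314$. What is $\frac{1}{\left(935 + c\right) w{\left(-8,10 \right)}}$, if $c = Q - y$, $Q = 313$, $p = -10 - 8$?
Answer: $- \frac{1}{48568} \approx -2.059 \cdot 10^{-5}$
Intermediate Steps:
$p = -18$ ($p = -10 - 8 = -18$)
$c = -1$ ($c = 313 - 314 = -1$)
$w{\left(v,K \right)} = \left(-18 + v\right) \left(K + v\right)$ ($w{\left(v,K \right)} = \left(v - 18\right) \left(K + v\right) = \left(-18 + v\right) \left(K + v\right)$)
$\frac{1}{\left(935 + c\right) w{\left(-8,10 \right)}} = \frac{1}{\left(935 - 1\right) \left(\left(-8\right)^{2} - 180 - -144 + 10 \left(-8\right)\right)} = \frac{1}{934 \left(64 - 180 + 144 - 80\right)} = \frac{1}{934 \left(-52\right)} = \frac{1}{934} \left(- \frac{1}{52}\right) = - \frac{1}{48568}$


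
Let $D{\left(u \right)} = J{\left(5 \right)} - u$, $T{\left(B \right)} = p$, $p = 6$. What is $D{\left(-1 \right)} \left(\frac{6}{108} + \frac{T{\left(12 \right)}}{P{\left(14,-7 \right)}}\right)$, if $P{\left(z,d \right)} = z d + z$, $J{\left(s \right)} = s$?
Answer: $- \frac{2}{21} \approx -0.095238$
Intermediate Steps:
$T{\left(B \right)} = 6$
$P{\left(z,d \right)} = z + d z$ ($P{\left(z,d \right)} = d z + z = z + d z$)
$D{\left(u \right)} = 5 - u$
$D{\left(-1 \right)} \left(\frac{6}{108} + \frac{T{\left(12 \right)}}{P{\left(14,-7 \right)}}\right) = \left(5 - -1\right) \left(\frac{6}{108} + \frac{6}{14 \left(1 - 7\right)}\right) = \left(5 + 1\right) \left(6 \cdot \frac{1}{108} + \frac{6}{14 \left(-6\right)}\right) = 6 \left(\frac{1}{18} + \frac{6}{-84}\right) = 6 \left(\frac{1}{18} + 6 \left(- \frac{1}{84}\right)\right) = 6 \left(\frac{1}{18} - \frac{1}{14}\right) = 6 \left(- \frac{1}{63}\right) = - \frac{2}{21}$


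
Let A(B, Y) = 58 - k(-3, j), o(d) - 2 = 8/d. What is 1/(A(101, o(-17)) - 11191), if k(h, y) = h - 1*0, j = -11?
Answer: -1/11130 ≈ -8.9847e-5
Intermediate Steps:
o(d) = 2 + 8/d
k(h, y) = h (k(h, y) = h + 0 = h)
A(B, Y) = 61 (A(B, Y) = 58 - 1*(-3) = 58 + 3 = 61)
1/(A(101, o(-17)) - 11191) = 1/(61 - 11191) = 1/(-11130) = -1/11130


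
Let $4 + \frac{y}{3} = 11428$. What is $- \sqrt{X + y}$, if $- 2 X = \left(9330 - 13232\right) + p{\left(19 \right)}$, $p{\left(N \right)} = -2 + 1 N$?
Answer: $- \frac{\sqrt{144858}}{2} \approx -190.3$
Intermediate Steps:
$p{\left(N \right)} = -2 + N$
$y = 34272$ ($y = -12 + 3 \cdot 11428 = -12 + 34284 = 34272$)
$X = \frac{3885}{2}$ ($X = - \frac{\left(9330 - 13232\right) + \left(-2 + 19\right)}{2} = - \frac{-3902 + 17}{2} = \left(- \frac{1}{2}\right) \left(-3885\right) = \frac{3885}{2} \approx 1942.5$)
$- \sqrt{X + y} = - \sqrt{\frac{3885}{2} + 34272} = - \sqrt{\frac{72429}{2}} = - \frac{\sqrt{144858}}{2}$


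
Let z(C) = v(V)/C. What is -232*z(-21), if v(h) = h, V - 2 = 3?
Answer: 1160/21 ≈ 55.238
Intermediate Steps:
V = 5 (V = 2 + 3 = 5)
z(C) = 5/C
-232*z(-21) = -1160/(-21) = -1160*(-1)/21 = -232*(-5/21) = 1160/21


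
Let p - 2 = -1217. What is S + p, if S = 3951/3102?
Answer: -1254993/1034 ≈ -1213.7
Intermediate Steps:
p = -1215 (p = 2 - 1217 = -1215)
S = 1317/1034 (S = 3951*(1/3102) = 1317/1034 ≈ 1.2737)
S + p = 1317/1034 - 1215 = -1254993/1034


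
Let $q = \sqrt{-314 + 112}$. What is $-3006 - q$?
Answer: $-3006 - i \sqrt{202} \approx -3006.0 - 14.213 i$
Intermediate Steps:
$q = i \sqrt{202}$ ($q = \sqrt{-202} = i \sqrt{202} \approx 14.213 i$)
$-3006 - q = -3006 - i \sqrt{202}$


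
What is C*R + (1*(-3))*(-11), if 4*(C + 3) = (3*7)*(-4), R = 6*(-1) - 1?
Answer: 201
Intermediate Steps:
R = -7 (R = -6 - 1 = -7)
C = -24 (C = -3 + ((3*7)*(-4))/4 = -3 + (21*(-4))/4 = -3 + (1/4)*(-84) = -3 - 21 = -24)
C*R + (1*(-3))*(-11) = -24*(-7) + (1*(-3))*(-11) = 168 - 3*(-11) = 168 + 33 = 201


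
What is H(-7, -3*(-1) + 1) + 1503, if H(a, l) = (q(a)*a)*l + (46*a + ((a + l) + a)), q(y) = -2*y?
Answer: 779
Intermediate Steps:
H(a, l) = l + 48*a - 2*l*a**2 (H(a, l) = ((-2*a)*a)*l + (46*a + ((a + l) + a)) = (-2*a**2)*l + (46*a + (l + 2*a)) = -2*l*a**2 + (l + 48*a) = l + 48*a - 2*l*a**2)
H(-7, -3*(-1) + 1) + 1503 = ((-3*(-1) + 1) + 48*(-7) - 2*(-3*(-1) + 1)*(-7)**2) + 1503 = ((3 + 1) - 336 - 2*(3 + 1)*49) + 1503 = (4 - 336 - 2*4*49) + 1503 = (4 - 336 - 392) + 1503 = -724 + 1503 = 779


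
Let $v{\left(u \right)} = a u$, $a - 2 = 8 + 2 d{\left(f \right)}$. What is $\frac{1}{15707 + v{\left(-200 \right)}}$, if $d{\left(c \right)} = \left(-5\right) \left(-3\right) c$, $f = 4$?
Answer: $- \frac{1}{10293} \approx -9.7153 \cdot 10^{-5}$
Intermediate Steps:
$d{\left(c \right)} = 15 c$
$a = 130$ ($a = 2 + \left(8 + 2 \cdot 15 \cdot 4\right) = 2 + \left(8 + 2 \cdot 60\right) = 2 + \left(8 + 120\right) = 2 + 128 = 130$)
$v{\left(u \right)} = 130 u$
$\frac{1}{15707 + v{\left(-200 \right)}} = \frac{1}{15707 + 130 \left(-200\right)} = \frac{1}{15707 - 26000} = \frac{1}{-10293} = - \frac{1}{10293}$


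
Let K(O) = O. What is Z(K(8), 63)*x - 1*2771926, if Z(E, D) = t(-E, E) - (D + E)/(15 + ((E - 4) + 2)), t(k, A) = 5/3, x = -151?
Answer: -19401670/7 ≈ -2.7717e+6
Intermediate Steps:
t(k, A) = 5/3 (t(k, A) = 5*(⅓) = 5/3)
Z(E, D) = 5/3 - (D + E)/(13 + E) (Z(E, D) = 5/3 - (D + E)/(15 + ((E - 4) + 2)) = 5/3 - (D + E)/(15 + ((-4 + E) + 2)) = 5/3 - (D + E)/(15 + (-2 + E)) = 5/3 - (D + E)/(13 + E))
Z(K(8), 63)*x - 1*2771926 = ((65 - 3*63 + 2*8)/(3*(13 + 8)))*(-151) - 1*2771926 = ((⅓)*(65 - 189 + 16)/21)*(-151) - 2771926 = ((⅓)*(1/21)*(-108))*(-151) - 2771926 = -12/7*(-151) - 2771926 = 1812/7 - 2771926 = -19401670/7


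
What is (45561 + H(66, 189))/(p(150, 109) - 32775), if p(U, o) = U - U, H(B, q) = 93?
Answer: -15218/10925 ≈ -1.3930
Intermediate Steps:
p(U, o) = 0
(45561 + H(66, 189))/(p(150, 109) - 32775) = (45561 + 93)/(0 - 32775) = 45654/(-32775) = 45654*(-1/32775) = -15218/10925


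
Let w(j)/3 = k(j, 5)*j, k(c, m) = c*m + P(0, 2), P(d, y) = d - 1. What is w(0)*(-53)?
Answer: 0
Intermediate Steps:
P(d, y) = -1 + d
k(c, m) = -1 + c*m (k(c, m) = c*m + (-1 + 0) = c*m - 1 = -1 + c*m)
w(j) = 3*j*(-1 + 5*j) (w(j) = 3*((-1 + j*5)*j) = 3*((-1 + 5*j)*j) = 3*(j*(-1 + 5*j)) = 3*j*(-1 + 5*j))
w(0)*(-53) = (3*0*(-1 + 5*0))*(-53) = (3*0*(-1 + 0))*(-53) = (3*0*(-1))*(-53) = 0*(-53) = 0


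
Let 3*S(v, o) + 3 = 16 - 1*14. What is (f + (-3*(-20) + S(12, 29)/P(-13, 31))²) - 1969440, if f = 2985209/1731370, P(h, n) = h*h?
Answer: -874890389219070389/445046927130 ≈ -1.9658e+6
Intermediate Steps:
P(h, n) = h²
S(v, o) = -⅓ (S(v, o) = -1 + (16 - 1*14)/3 = -1 + (16 - 14)/3 = -1 + (⅓)*2 = -1 + ⅔ = -⅓)
f = 2985209/1731370 (f = 2985209*(1/1731370) = 2985209/1731370 ≈ 1.7242)
(f + (-3*(-20) + S(12, 29)/P(-13, 31))²) - 1969440 = (2985209/1731370 + (-3*(-20) - 1/(3*((-13)²)))²) - 1969440 = (2985209/1731370 + (60 - ⅓/169)²) - 1969440 = (2985209/1731370 + (60 - ⅓*1/169)²) - 1969440 = (2985209/1731370 + (60 - 1/507)²) - 1969440 = (2985209/1731370 + (30419/507)²) - 1969440 = (2985209/1731370 + 925315561/257049) - 1969440 = 1602830947836811/445046927130 - 1969440 = -874890389219070389/445046927130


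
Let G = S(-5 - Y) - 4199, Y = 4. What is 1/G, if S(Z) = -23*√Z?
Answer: -4199/17636362 + 69*I/17636362 ≈ -0.00023809 + 3.9124e-6*I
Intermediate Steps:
G = -4199 - 69*I (G = -23*√(-5 - 1*4) - 4199 = -23*√(-5 - 4) - 4199 = -69*I - 4199 = -4199 - 69*I ≈ -4199.0 - 69.0*I)
1/G = 1/(-4199 - 69*I) = (-4199 + 69*I)/17636362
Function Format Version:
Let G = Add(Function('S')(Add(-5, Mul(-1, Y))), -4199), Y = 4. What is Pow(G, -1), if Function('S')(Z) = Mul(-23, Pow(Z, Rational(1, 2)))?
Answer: Add(Rational(-4199, 17636362), Mul(Rational(69, 17636362), I)) ≈ Add(-0.00023809, Mul(3.9124e-6, I))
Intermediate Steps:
G = Add(-4199, Mul(-69, I)) (G = Add(Mul(-23, Pow(Add(-5, Mul(-1, 4)), Rational(1, 2))), -4199) = Add(Mul(-23, Pow(Add(-5, -4), Rational(1, 2))), -4199) = Add(Mul(-23, Pow(-9, Rational(1, 2))), -4199) = Add(Mul(-23, Mul(3, I)), -4199) = Add(Mul(-69, I), -4199) = Add(-4199, Mul(-69, I)) ≈ Add(-4199.0, Mul(-69.000, I)))
Pow(G, -1) = Pow(Add(-4199, Mul(-69, I)), -1) = Mul(Rational(1, 17636362), Add(-4199, Mul(69, I)))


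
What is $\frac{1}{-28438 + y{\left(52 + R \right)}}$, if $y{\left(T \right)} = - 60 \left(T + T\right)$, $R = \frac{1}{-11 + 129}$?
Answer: $- \frac{59}{2046062} \approx -2.8836 \cdot 10^{-5}$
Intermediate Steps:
$R = \frac{1}{118} \approx 0.0084746$
$y{\left(T \right)} = - 120 T$ ($y{\left(T \right)} = - 60 \cdot 2 T = - 120 T$)
$\frac{1}{-28438 + y{\left(52 + R \right)}} = \frac{1}{-28438 - 120 \left(52 + \frac{1}{118}\right)} = \frac{1}{-28438 - \frac{368220}{59}} = \frac{1}{- \frac{2046062}{59}} = - \frac{59}{2046062}$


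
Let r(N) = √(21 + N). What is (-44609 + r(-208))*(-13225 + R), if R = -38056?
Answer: 2287594129 - 51281*I*√187 ≈ 2.2876e+9 - 7.0126e+5*I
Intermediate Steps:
(-44609 + r(-208))*(-13225 + R) = (-44609 + √(21 - 208))*(-13225 - 38056) = (-44609 + √(-187))*(-51281) = (-44609 + I*√187)*(-51281) = 2287594129 - 51281*I*√187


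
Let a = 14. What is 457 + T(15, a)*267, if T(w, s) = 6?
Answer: 2059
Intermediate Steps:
457 + T(15, a)*267 = 457 + 6*267 = 457 + 1602 = 2059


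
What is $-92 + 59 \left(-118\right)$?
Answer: $-7054$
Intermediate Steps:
$-92 + 59 \left(-118\right) = -92 - 6962 = -7054$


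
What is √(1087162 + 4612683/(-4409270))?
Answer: √21136215731730658390/4409270 ≈ 1042.7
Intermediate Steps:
√(1087162 + 4612683/(-4409270)) = √(1087162 + 4612683*(-1/4409270)) = √(1087162 - 4612683/4409270) = √(4793586179057/4409270) = √21136215731730658390/4409270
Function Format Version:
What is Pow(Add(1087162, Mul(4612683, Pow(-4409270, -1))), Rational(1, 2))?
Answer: Mul(Rational(1, 4409270), Pow(21136215731730658390, Rational(1, 2))) ≈ 1042.7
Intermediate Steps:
Pow(Add(1087162, Mul(4612683, Pow(-4409270, -1))), Rational(1, 2)) = Pow(Add(1087162, Mul(4612683, Rational(-1, 4409270))), Rational(1, 2)) = Pow(Add(1087162, Rational(-4612683, 4409270)), Rational(1, 2)) = Pow(Rational(4793586179057, 4409270), Rational(1, 2)) = Mul(Rational(1, 4409270), Pow(21136215731730658390, Rational(1, 2)))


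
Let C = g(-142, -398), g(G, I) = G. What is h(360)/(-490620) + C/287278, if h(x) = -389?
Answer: 21041551/70472166180 ≈ 0.00029858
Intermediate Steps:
C = -142
h(360)/(-490620) + C/287278 = -389/(-490620) - 142/287278 = -389*(-1/490620) - 142*1/287278 = 389/490620 - 71/143639 = 21041551/70472166180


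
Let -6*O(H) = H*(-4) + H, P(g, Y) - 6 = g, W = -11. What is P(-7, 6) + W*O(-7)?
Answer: 75/2 ≈ 37.500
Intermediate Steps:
P(g, Y) = 6 + g
O(H) = H/2 (O(H) = -(H*(-4) + H)/6 = -(-4*H + H)/6 = -(-1)*H/2 = H/2)
P(-7, 6) + W*O(-7) = (6 - 7) - 11*(-7)/2 = -1 - 11*(-7/2) = -1 + 77/2 = 75/2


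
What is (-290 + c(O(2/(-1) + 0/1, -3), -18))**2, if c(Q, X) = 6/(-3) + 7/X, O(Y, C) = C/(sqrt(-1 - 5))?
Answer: 27699169/324 ≈ 85491.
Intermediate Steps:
O(Y, C) = -I*C*sqrt(6)/6 (O(Y, C) = C/(sqrt(-6)) = C/((I*sqrt(6))) = C*(-I*sqrt(6)/6) = -I*C*sqrt(6)/6)
c(Q, X) = -2 + 7/X (c(Q, X) = 6*(-1/3) + 7/X = -2 + 7/X)
(-290 + c(O(2/(-1) + 0/1, -3), -18))**2 = (-290 + (-2 + 7/(-18)))**2 = (-290 + (-2 + 7*(-1/18)))**2 = (-290 + (-2 - 7/18))**2 = (-290 - 43/18)**2 = (-5263/18)**2 = 27699169/324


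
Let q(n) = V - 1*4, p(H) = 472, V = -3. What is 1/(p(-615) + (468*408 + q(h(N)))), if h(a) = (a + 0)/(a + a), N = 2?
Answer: 1/191409 ≈ 5.2244e-6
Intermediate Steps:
h(a) = 1/2 (h(a) = a/((2*a)) = a*(1/(2*a)) = 1/2)
q(n) = -7 (q(n) = -3 - 1*4 = -3 - 4 = -7)
1/(p(-615) + (468*408 + q(h(N)))) = 1/(472 + (468*408 - 7)) = 1/(472 + (190944 - 7)) = 1/(472 + 190937) = 1/191409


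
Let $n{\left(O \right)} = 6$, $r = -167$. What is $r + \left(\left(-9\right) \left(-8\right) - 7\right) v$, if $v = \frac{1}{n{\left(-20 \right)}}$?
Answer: $- \frac{937}{6} \approx -156.17$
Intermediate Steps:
$v = \frac{1}{6} \approx 0.16667$
$r + \left(\left(-9\right) \left(-8\right) - 7\right) v = -167 + \left(\left(-9\right) \left(-8\right) - 7\right) \frac{1}{6} = -167 + \left(72 - 7\right) \frac{1}{6} = -167 + 65 \cdot \frac{1}{6} = -167 + \frac{65}{6} = - \frac{937}{6}$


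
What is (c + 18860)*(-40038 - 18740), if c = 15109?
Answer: -1996629882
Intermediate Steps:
(c + 18860)*(-40038 - 18740) = (15109 + 18860)*(-40038 - 18740) = 33969*(-58778) = -1996629882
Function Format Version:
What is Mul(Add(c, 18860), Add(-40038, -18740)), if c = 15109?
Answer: -1996629882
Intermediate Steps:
Mul(Add(c, 18860), Add(-40038, -18740)) = Mul(Add(15109, 18860), Add(-40038, -18740)) = Mul(33969, -58778) = -1996629882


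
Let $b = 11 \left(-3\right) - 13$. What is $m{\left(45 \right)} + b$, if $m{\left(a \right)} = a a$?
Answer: $1979$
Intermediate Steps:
$m{\left(a \right)} = a^{2}$
$b = -46$ ($b = -33 - 13 = -46$)
$m{\left(45 \right)} + b = 45^{2} - 46 = 2025 - 46 = 1979$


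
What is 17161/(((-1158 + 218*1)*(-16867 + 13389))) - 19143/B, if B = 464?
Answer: -7822078757/189620560 ≈ -41.251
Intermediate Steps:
17161/(((-1158 + 218*1)*(-16867 + 13389))) - 19143/B = 17161/(((-1158 + 218*1)*(-16867 + 13389))) - 19143/464 = 17161/(((-1158 + 218)*(-3478))) - 19143*1/464 = 17161/((-940*(-3478))) - 19143/464 = 17161/3269320 - 19143/464 = -7822078757/189620560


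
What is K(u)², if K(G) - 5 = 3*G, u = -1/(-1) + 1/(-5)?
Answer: 1369/25 ≈ 54.760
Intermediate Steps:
u = ⅘ (u = -1*(-1) + 1*(-⅕) = 1 - ⅕ = ⅘ ≈ 0.80000)
K(G) = 5 + 3*G
K(u)² = (5 + 3*(⅘))² = (5 + 12/5)² = (37/5)² = 1369/25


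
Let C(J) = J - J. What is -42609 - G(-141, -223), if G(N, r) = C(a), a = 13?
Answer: -42609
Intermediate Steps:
C(J) = 0
G(N, r) = 0
-42609 - G(-141, -223) = -42609 - 1*0 = -42609 + 0 = -42609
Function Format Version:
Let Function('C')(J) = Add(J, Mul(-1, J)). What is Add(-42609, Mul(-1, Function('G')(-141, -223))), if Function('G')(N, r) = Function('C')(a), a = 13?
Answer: -42609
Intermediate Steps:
Function('C')(J) = 0
Function('G')(N, r) = 0
Add(-42609, Mul(-1, Function('G')(-141, -223))) = Add(-42609, Mul(-1, 0)) = Add(-42609, 0) = -42609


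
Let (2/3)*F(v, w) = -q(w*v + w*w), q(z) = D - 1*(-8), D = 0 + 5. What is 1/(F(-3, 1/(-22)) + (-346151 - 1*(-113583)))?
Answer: -2/465175 ≈ -4.2995e-6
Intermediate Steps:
D = 5
q(z) = 13 (q(z) = 5 - 1*(-8) = 5 + 8 = 13)
F(v, w) = -39/2 (F(v, w) = 3*(-1*13)/2 = (3/2)*(-13) = -39/2)
1/(F(-3, 1/(-22)) + (-346151 - 1*(-113583))) = 1/(-39/2 + (-346151 - 1*(-113583))) = 1/(-39/2 + (-346151 + 113583)) = 1/(-39/2 - 232568) = 1/(-465175/2) = -2/465175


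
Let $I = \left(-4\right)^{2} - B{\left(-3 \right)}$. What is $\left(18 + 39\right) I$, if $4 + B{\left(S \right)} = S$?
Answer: $1311$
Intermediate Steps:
$B{\left(S \right)} = -4 + S$
$I = 23$ ($I = \left(-4\right)^{2} - \left(-4 - 3\right) = 16 - -7 = 16 + 7 = 23$)
$\left(18 + 39\right) I = \left(18 + 39\right) 23 = 57 \cdot 23 = 1311$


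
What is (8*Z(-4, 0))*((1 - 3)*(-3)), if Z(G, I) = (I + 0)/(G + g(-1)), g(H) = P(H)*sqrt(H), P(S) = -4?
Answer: 0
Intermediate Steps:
g(H) = -4*sqrt(H)
Z(G, I) = I/(G - 4*I) (Z(G, I) = (I + 0)/(G - 4*I) = I/(G - 4*I))
(8*Z(-4, 0))*((1 - 3)*(-3)) = (8*(0/(-4 - 4*I)))*((1 - 3)*(-3)) = (8*(0*((-4 + 4*I)/32)))*(-2*(-3)) = (8*0)*6 = 0*6 = 0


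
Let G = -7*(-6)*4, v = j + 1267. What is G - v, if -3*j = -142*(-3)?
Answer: -957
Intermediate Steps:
j = -142 (j = -(-142)*(-3)/3 = -⅓*426 = -142)
v = 1125 (v = -142 + 1267 = 1125)
G = 168 (G = 42*4 = 168)
G - v = 168 - 1*1125 = 168 - 1125 = -957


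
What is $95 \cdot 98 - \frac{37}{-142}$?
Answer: $\frac{1322057}{142} \approx 9310.3$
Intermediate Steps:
$95 \cdot 98 - \frac{37}{-142} = 9310 - - \frac{37}{142} = 9310 + \frac{37}{142} = \frac{1322057}{142}$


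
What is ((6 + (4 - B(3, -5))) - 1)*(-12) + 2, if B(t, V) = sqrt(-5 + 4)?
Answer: -106 + 12*I ≈ -106.0 + 12.0*I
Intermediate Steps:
B(t, V) = I (B(t, V) = sqrt(-1) = I)
((6 + (4 - B(3, -5))) - 1)*(-12) + 2 = ((6 + (4 - I)) - 1)*(-12) + 2 = ((10 - I) - 1)*(-12) + 2 = (9 - I)*(-12) + 2 = (-108 + 12*I) + 2 = -106 + 12*I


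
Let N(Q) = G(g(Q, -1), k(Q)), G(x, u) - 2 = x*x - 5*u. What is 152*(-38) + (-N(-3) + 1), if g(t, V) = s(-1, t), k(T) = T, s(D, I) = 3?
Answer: -5801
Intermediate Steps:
g(t, V) = 3
G(x, u) = 2 + x**2 - 5*u (G(x, u) = 2 + (x*x - 5*u) = 2 + (x**2 - 5*u) = 2 + x**2 - 5*u)
N(Q) = 11 - 5*Q (N(Q) = 2 + 3**2 - 5*Q = 2 + 9 - 5*Q = 11 - 5*Q)
152*(-38) + (-N(-3) + 1) = 152*(-38) + (-(11 - 5*(-3)) + 1) = -5776 + (-(11 + 15) + 1) = -5776 + (-1*26 + 1) = -5776 + (-26 + 1) = -5776 - 25 = -5801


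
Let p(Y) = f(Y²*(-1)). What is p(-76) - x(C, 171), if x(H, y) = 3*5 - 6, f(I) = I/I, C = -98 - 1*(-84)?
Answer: -8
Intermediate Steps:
C = -14 (C = -98 + 84 = -14)
f(I) = 1
x(H, y) = 9 (x(H, y) = 15 - 6 = 9)
p(Y) = 1
p(-76) - x(C, 171) = 1 - 1*9 = 1 - 9 = -8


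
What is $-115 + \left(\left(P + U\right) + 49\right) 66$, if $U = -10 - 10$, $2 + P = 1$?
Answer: $1733$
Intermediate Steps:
$P = -1$ ($P = -2 + 1 = -1$)
$U = -20$
$-115 + \left(\left(P + U\right) + 49\right) 66 = -115 + \left(\left(-1 - 20\right) + 49\right) 66 = -115 + \left(-21 + 49\right) 66 = -115 + 28 \cdot 66 = -115 + 1848 = 1733$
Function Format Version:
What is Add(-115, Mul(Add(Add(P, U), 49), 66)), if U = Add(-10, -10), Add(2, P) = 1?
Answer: 1733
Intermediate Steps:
P = -1 (P = Add(-2, 1) = -1)
U = -20
Add(-115, Mul(Add(Add(P, U), 49), 66)) = Add(-115, Mul(Add(Add(-1, -20), 49), 66)) = Add(-115, Mul(Add(-21, 49), 66)) = Add(-115, Mul(28, 66)) = Add(-115, 1848) = 1733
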